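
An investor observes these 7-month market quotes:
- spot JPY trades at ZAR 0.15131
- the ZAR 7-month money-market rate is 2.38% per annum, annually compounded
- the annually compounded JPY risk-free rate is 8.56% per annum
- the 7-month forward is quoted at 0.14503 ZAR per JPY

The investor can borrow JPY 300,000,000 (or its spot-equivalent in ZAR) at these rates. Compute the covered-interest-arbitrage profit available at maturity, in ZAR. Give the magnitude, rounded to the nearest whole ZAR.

T = 7/12 years.
Invest the JPY and cover forward: 300,000,000 × 1.0490770916 × 0.14503 = ZAR 45,644,295.18.
Convert at spot and invest in ZAR: 300,000,000 × 0.15131 × 1.0138152579 = ZAR 46,020,116.00.
The quoted forward undervalues JPY, so borrow JPY, convert to ZAR at spot, deposit the ZAR at 2.38%, and buy JPY forward at 0.14503 to cover the loan.
The gap between the two covered legs is ZAR 375,821.

ZAR 375,821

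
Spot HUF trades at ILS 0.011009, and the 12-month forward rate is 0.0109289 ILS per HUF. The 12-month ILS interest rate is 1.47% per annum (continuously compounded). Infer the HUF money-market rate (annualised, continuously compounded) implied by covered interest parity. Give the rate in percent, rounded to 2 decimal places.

T = 1 year.
By CIP, F/S equals the ILS-to-HUF growth ratio: 0.0109289/0.011009 = 0.9927241.
The ILS side grows by e^(0.0147×1) = 1.0148086.
So the HUF growth factor = 1.0222464.
r = ln(1.0222464)/1 = 0.022003 → 2.20%.

2.20%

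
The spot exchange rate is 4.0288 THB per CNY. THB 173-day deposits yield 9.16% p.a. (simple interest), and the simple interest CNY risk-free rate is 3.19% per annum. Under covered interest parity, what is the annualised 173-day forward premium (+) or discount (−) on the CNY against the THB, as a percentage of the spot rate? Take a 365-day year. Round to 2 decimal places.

T = 173/365 years.
CIP forward (THB per CNY) = 4.0288 × 1.0434159/1.0151197 = 4.1411018.
(F − S)/S ÷ T = (4.1411018 − 4.0288)/4.0288/(173/365) = 0.058811 → 5.88%.

+5.88%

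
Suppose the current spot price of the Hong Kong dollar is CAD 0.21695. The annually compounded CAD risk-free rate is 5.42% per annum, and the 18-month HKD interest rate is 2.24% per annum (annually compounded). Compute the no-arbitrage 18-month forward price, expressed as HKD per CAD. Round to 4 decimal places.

T = 18/12 years.
CAD growth factor: (1 + 0.0542)^(18/12) = 1.0823919.
HKD growth factor: (1 + 0.0224)^(18/12) = 1.0337875.
Forward (CAD per HKD) = 0.21695 × 1.0823919 / 1.0337875 = 0.2271501.
Invert for HKD per CAD: 1 / 0.2271501 = 4.4024.

4.4024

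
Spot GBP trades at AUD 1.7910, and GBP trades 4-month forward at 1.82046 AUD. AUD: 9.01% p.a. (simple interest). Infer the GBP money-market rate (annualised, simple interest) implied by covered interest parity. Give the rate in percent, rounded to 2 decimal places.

T = 4/12 years.
By CIP, F/S equals the AUD-to-GBP growth ratio: 1.82046/1.791 = 1.0164489.
The AUD side grows by 1 + 0.0901×4/12 = 1.0300333.
That pins the GBP growth at 1.0133646.
(1.0133646 − 1)/T = 0.040094, i.e. 4.01%.

4.01%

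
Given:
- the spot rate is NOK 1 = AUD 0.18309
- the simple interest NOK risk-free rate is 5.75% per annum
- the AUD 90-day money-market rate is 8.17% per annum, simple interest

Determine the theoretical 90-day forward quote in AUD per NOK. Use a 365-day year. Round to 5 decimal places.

T = 90/365 years.
AUD accumulates by 1 + 0.0817×90/365 = 1.0201452.
Growth of 1 NOK over T: 1 + 0.0575×90/365 = 1.0141781.
So F = 0.18309 × 1.0201452 / 1.0141781 = 0.1841672 (AUD/NOK).

0.18417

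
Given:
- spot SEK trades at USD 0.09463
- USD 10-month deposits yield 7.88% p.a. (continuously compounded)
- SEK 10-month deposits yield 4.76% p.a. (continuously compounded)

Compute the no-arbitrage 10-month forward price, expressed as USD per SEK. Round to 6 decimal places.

T = 10/12 years.
Growth of 1 USD over T: e^(0.0788×10/12) = 1.0678707.
SEK accumulates by e^(0.0476×10/12) = 1.0404639.
Forward (USD per SEK) = 0.09463 × 1.0678707 / 1.0404639 = 0.09712264.

0.097123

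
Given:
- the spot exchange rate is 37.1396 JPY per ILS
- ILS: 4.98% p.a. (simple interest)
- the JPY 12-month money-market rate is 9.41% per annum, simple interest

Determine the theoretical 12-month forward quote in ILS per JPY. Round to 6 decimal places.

T = 1 year.
JPY accumulates by 1 + 0.0941×1 = 1.094100.
Growth of 1 ILS over T: 1 + 0.0498×1 = 1.049800.
Forward (JPY per ILS) = 37.1396 × 1.094100 / 1.049800 = 38.70684.
Quoted the other way: 1/38.70684 = 0.025835 ILS per JPY.

0.025835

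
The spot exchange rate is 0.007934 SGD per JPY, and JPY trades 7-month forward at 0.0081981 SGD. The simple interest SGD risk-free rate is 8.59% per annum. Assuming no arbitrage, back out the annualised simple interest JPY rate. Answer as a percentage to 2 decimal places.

T = 7/12 years.
F/S = 0.0081981/0.007934 = 1.0332871 = (growth of SGD) / (growth of JPY).
SGD growth factor: 1 + 0.0859×7/12 = 1.0501083.
That pins the JPY growth at 1.0162793.
(1.0162793 − 1)/T = 0.027907, i.e. 2.79%.

2.79%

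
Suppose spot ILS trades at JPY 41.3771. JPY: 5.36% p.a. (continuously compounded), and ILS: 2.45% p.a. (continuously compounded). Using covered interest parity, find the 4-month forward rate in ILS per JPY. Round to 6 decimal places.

0.023935

T = 4/12 years.
Growth of 1 JPY over T: e^(0.0536×4/12) = 1.0180272.
ILS accumulates by e^(0.0245×4/12) = 1.0082001.
CIP: F = S · (grow JPY)/(grow ILS) = 41.3771 × 1.0180272/1.0082001 = 41.78041 JPY per ILS.
Quoted the other way: 1/41.78041 = 0.023935 ILS per JPY.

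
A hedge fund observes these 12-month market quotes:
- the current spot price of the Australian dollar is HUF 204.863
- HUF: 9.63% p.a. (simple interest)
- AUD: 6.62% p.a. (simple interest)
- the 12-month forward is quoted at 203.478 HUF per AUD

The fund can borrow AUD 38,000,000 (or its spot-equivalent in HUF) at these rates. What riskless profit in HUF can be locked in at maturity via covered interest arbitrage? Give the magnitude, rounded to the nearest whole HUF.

T = 1 year.
Invest the AUD and cover forward: 38,000,000 × 1.066200 × 203.478 = HUF 8,244,033,256.80.
Convert at spot and invest in HUF: 38,000,000 × 204.863 × 1.096300 = HUF 8,534,469,662.20.
The quoted forward undervalues AUD, so borrow AUD, convert to HUF at spot, deposit the HUF at 9.63%, and buy AUD forward at 203.478 to cover the loan.
Profit = 8,534,469,662.20 − 8,244,033,256.80 = HUF 290,436,405.

HUF 290,436,405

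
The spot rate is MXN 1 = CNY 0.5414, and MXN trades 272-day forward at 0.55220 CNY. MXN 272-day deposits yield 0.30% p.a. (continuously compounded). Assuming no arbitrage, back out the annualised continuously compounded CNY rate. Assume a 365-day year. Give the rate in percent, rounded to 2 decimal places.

T = 272/365 years.
CIP gives F = S · g_CNY/g_MXN, so g_CNY/g_MXN = 0.5522/0.5414 = 1.0199483.
The MXN side grows by e^(0.0030×272/365) = 1.0022381.
That pins the CNY growth at 1.022231.
r = ln(1.022231)/(272/365) = 0.029505 → 2.95%.

2.95%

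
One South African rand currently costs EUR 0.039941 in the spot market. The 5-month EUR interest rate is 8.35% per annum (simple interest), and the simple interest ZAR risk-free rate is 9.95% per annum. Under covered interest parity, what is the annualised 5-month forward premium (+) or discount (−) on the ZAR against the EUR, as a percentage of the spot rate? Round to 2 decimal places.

T = 5/12 years.
No-arbitrage forward: 0.039941 × 1.0347917 / 1.0414583 = 0.039685329 EUR/ZAR.
(F − S)/S ÷ T = (0.039685329 − 0.039941)/0.039941/(5/12) = -0.015363 → -1.54%.

-1.54%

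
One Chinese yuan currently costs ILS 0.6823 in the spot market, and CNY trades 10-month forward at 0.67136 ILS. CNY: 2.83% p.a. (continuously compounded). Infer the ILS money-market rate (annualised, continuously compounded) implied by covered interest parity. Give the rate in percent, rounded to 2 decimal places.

T = 10/12 years.
F/S = 0.67136/0.6823 = 0.9839660 = (growth of ILS) / (growth of CNY).
CNY growth factor: e^(0.0283×10/12) = 1.0238636.
So the ILS growth factor = 1.007447.
r = ln(1.007447)/(10/12) = 0.008903 → 0.89%.

0.89%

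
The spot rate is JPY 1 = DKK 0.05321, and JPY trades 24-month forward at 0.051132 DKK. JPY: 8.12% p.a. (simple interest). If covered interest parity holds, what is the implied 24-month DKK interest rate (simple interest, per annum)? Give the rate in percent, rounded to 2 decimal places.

T = 2 years.
F/S = 0.051132/0.05321 = 0.9609472 = (growth of DKK) / (growth of JPY).
JPY growth factor: 1 + 0.0812×2 = 1.162400.
That pins the DKK growth at 1.117005.
r = (1.117005 − 1)/2 = 0.058503 → 5.85%.

5.85%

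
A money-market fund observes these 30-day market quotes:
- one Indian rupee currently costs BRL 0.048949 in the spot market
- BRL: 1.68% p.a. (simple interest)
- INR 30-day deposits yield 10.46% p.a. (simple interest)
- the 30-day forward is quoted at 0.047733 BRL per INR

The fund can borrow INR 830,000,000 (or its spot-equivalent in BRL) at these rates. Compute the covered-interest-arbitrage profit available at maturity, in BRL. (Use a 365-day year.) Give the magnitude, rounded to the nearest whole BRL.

T = 30/365 years.
Invest the INR and cover forward: 830,000,000 × 1.0085972603 × 0.047733 = BRL 39,958,999.61.
Convert at spot and invest in BRL: 830,000,000 × 0.048949 × 1.0013808219 = BRL 40,683,769.58.
The quoted forward undervalues INR, so borrow INR, convert to BRL at spot, deposit the BRL at 1.68%, and buy INR forward at 0.047733 to cover the loan.
Arbitrage profit = |39,958,999.61 − 40,683,769.58| = BRL 724,770.

BRL 724,770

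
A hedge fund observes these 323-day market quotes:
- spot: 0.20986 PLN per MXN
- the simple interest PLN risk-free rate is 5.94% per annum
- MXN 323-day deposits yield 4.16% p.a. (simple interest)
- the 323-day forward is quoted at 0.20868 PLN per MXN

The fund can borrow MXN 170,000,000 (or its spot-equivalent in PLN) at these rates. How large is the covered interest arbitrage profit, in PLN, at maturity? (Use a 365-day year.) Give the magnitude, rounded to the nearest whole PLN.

T = 323/365 years.
Keep in MXN, deliver into the forward: 170,000,000·1.0368131507·0.20868 = PLN 36,781,568.61.
Swap to PLN now, deposit: 170,000,000·0.20986·1.0525649315 = PLN 37,551,517.01.
The quoted forward undervalues MXN, so borrow MXN, convert to PLN at spot, deposit the PLN at 5.94%, and buy MXN forward at 0.20868 to cover the loan.
The gap between the two covered legs is PLN 769,948.

PLN 769,948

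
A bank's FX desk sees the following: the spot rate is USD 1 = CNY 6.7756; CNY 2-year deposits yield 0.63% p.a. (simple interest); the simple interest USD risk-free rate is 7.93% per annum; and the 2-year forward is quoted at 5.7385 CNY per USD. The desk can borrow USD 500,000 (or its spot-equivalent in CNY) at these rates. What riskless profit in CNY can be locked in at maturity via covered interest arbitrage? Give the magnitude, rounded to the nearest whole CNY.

CNY 106,173

T = 2 years.
Route A — deposit USD, sell forward: 500,000 × 1.158600 × 5.7385 = CNY 3,324,313.05.
Route B — convert at spot, deposit CNY: 500,000 × 6.7756 × 1.012600 = CNY 3,430,486.28.
The quoted forward undervalues USD, so borrow USD, convert to CNY at spot, deposit the CNY at 0.63%, and buy USD forward at 5.7385 to cover the loan.
Arbitrage profit = |3,324,313.05 − 3,430,486.28| = CNY 106,173.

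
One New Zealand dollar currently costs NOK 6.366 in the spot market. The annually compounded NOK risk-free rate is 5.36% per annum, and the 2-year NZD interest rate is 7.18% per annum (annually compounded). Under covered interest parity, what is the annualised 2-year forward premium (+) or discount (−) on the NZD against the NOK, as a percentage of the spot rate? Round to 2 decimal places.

T = 2 years.
No-arbitrage forward: 6.366 × 1.110073 / 1.1487552 = 6.151637 NOK/NZD.
(F − S)/S ÷ T = (6.151637 − 6.366)/6.366/2 = -0.016837 → -1.68%.

-1.68%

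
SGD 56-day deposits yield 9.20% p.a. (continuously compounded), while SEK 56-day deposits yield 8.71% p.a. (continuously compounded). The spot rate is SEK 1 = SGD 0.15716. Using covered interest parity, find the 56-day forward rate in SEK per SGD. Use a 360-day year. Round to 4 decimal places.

6.3581

T = 56/360 years.
Growth of 1 SGD over T: e^(0.0920×56/360) = 1.014414.
SEK growth factor: e^(0.0871×56/360) = 1.0136411.
CIP: F = S · (grow SGD)/(grow SEK) = 0.15716 × 1.014414/1.0136411 = 0.1572798 SGD per SEK.
Invert for SEK per SGD: 1 / 0.1572798 = 6.3581.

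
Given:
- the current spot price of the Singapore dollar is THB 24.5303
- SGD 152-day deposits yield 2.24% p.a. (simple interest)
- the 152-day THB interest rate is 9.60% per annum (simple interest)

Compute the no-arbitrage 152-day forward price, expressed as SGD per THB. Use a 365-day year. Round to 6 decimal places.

0.039564

T = 152/365 years.
Growth of 1 THB over T: 1 + 0.0960×152/365 = 1.0399781.
Growth of 1 SGD over T: 1 + 0.0224×152/365 = 1.0093282.
Forward (THB per SGD) = 24.5303 × 1.0399781 / 1.0093282 = 25.27520.
Invert for SGD per THB: 1 / 25.27520 = 0.039564.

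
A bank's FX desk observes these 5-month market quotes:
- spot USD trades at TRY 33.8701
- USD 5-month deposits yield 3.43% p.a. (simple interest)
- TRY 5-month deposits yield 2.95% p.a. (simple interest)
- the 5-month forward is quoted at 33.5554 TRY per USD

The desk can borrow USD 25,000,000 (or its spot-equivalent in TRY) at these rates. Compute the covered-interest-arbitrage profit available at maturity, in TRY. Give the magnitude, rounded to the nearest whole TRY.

TRY 6,286,435

T = 5/12 years.
Route A — deposit USD, sell forward: 25,000,000 × 1.01429166667 × 33.5554 = TRY 850,874,064.79.
Route B — convert at spot, deposit TRY: 25,000,000 × 33.8701 × 1.01229166667 = TRY 857,160,499.48.
The quoted forward undervalues USD, so borrow USD, convert to TRY at spot, deposit the TRY at 2.95%, and buy USD forward at 33.5554 to cover the loan.
The gap between the two covered legs is TRY 6,286,435.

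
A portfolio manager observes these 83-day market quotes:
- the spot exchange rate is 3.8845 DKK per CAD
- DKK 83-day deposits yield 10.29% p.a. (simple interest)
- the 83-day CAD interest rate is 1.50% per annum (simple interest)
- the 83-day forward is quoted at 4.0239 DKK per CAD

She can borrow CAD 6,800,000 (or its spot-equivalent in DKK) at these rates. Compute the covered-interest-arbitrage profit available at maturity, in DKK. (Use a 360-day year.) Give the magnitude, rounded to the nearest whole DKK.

T = 83/360 years.
Route A — deposit CAD, sell forward: 6,800,000 × 1.0034583333 × 4.0239 = DKK 27,457,148.71.
Route B — convert at spot, deposit DKK: 6,800,000 × 3.8845 × 1.0237241667 = DKK 27,041,264.37.
The quoted forward overvalues CAD, so borrow DKK, buy CAD at spot, deposit the CAD at 1.50%, and sell the proceeds forward at 4.0239.
The gap between the two covered legs is DKK 415,884.

DKK 415,884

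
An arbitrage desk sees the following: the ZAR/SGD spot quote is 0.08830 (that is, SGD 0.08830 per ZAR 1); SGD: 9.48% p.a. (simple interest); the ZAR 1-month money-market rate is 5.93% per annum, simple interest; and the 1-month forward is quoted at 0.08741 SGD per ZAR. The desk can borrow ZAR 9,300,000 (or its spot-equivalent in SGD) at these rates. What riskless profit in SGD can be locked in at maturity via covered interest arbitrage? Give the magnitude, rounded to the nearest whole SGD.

SGD 10,747

T = 1/12 years.
Keep in ZAR, deliver into the forward: 9,300,000·1.00494167·0.08741 = SGD 816,930.15.
Swap to SGD now, deposit: 9,300,000·0.08830·1.007900 = SGD 827,677.40.
The quoted forward undervalues ZAR, so borrow ZAR, convert to SGD at spot, deposit the SGD at 9.48%, and buy ZAR forward at 0.08741 to cover the loan.
The gap between the two covered legs is SGD 10,747.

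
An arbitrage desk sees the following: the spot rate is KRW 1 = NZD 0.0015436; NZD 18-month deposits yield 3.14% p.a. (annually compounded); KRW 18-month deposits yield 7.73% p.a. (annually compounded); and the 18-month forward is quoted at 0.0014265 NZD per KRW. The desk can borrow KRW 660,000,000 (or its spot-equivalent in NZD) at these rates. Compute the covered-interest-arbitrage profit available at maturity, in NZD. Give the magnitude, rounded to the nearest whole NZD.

T = 18/12 years.
Invest the KRW and cover forward: 660,000,000 × 1.118162671 × 0.0014265 = NZD 1,052,738.97.
Convert at spot and invest in NZD: 660,000,000 × 0.0015436 × 1.047467822 = NZD 1,067,135.08.
The quoted forward undervalues KRW, so borrow KRW, convert to NZD at spot, deposit the NZD at 3.14%, and buy KRW forward at 0.0014265 to cover the loan.
The gap between the two covered legs is NZD 14,396.

NZD 14,396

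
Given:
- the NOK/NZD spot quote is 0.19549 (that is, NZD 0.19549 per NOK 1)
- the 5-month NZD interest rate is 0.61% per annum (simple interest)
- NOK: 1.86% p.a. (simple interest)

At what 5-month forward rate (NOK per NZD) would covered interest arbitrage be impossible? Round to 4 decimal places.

T = 5/12 years.
Growth of 1 NZD over T: 1 + 0.0061×5/12 = 1.0025417.
NOK growth factor: 1 + 0.0186×5/12 = 1.007750.
So F = 0.19549 × 1.0025417 / 1.007750 = 0.1944797 (NZD/NOK).
Quoted the other way: 1/0.1944797 = 5.1419 NOK per NZD.

5.1419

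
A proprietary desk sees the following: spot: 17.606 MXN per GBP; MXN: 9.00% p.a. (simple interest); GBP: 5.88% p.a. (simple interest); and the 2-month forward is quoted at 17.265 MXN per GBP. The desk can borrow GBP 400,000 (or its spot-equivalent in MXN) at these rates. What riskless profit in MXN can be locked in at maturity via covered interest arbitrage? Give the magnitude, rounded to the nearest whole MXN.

T = 2/12 years.
Invest the GBP and cover forward: 400,000 × 1.009800 × 17.265 = MXN 6,973,678.80.
Convert at spot and invest in MXN: 400,000 × 17.606 × 1.015000 = MXN 7,148,036.00.
The quoted forward undervalues GBP, so borrow GBP, convert to MXN at spot, deposit the MXN at 9.00%, and buy GBP forward at 17.265 to cover the loan.
Profit = 7,148,036.00 − 6,973,678.80 = MXN 174,357.

MXN 174,357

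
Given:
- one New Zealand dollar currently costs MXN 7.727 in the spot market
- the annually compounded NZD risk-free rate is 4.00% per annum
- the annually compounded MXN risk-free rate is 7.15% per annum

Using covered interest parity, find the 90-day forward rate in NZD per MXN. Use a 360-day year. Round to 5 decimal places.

0.12845

T = 90/360 years.
MXN growth factor: (1 + 0.0715)^(90/360) = 1.0174148.
NZD growth factor: (1 + 0.0400)^(90/360) = 1.0098534.
Forward (MXN per NZD) = 7.727 × 1.0174148 / 1.0098534 = 7.784857.
Quoted the other way: 1/7.784857 = 0.12845 NZD per MXN.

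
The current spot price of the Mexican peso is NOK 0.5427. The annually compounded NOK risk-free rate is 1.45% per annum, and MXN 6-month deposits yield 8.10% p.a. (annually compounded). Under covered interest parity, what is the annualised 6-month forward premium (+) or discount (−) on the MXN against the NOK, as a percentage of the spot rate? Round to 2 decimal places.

-6.25%

T = 6/12 years.
F = S · g_NOK/g_MXN = 0.5427 × 1.0072239/1.0397115 = 0.5257424.
(F − S)/S ÷ T = (0.5257424 − 0.5427)/0.5427/(6/12) = -0.062493 → -6.25%.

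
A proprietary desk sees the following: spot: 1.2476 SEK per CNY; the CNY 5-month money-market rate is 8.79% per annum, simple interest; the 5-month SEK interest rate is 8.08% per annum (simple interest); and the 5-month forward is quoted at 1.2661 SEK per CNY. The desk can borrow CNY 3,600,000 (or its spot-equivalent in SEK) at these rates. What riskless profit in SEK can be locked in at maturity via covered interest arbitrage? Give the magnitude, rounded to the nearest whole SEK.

T = 5/12 years.
Invest the CNY and cover forward: 3,600,000 × 1.036625 × 1.2661 = SEK 4,724,895.29.
Convert at spot and invest in SEK: 3,600,000 × 1.2476 × 1.033666667 = SEK 4,642,569.12.
The quoted forward overvalues CNY, so borrow SEK, buy CNY at spot, deposit the CNY at 8.79%, and sell the proceeds forward at 1.2661.
Profit = 4,724,895.29 − 4,642,569.12 = SEK 82,326.

SEK 82,326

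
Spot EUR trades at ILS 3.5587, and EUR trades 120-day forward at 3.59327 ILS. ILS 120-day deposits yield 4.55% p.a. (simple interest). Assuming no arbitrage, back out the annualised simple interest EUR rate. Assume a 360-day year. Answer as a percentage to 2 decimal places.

1.62%

T = 120/360 years.
F/S = 3.59327/3.5587 = 1.0097142 = (growth of ILS) / (growth of EUR).
ILS growth factor: 1 + 0.0455×120/360 = 1.0151667.
Hence g_EUR = 1.005400.
r = (1.005400 − 1)/(120/360) = 0.016200 → 1.62%.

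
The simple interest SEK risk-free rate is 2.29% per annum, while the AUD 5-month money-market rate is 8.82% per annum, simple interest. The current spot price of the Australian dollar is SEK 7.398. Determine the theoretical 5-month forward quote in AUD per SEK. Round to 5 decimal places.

0.13881

T = 5/12 years.
Growth of 1 SEK over T: 1 + 0.0229×5/12 = 1.0095417.
Growth of 1 AUD over T: 1 + 0.0882×5/12 = 1.036750.
Forward (SEK per AUD) = 7.398 × 1.0095417 / 1.036750 = 7.203848.
Invert for AUD per SEK: 1 / 7.203848 = 0.13881.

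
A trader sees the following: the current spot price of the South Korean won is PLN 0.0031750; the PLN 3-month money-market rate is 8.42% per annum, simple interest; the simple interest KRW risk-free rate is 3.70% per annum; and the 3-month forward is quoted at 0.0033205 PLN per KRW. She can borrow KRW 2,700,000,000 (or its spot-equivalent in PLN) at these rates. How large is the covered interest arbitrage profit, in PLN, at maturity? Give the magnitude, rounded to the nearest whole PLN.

PLN 295,328

T = 3/12 years.
Invest the KRW and cover forward: 2,700,000,000 × 1.009250 × 0.0033205 = PLN 9,048,279.49.
Convert at spot and invest in PLN: 2,700,000,000 × 0.0031750 × 1.021050 = PLN 8,752,951.13.
The quoted forward overvalues KRW, so borrow PLN, buy KRW at spot, deposit the KRW at 3.70%, and sell the proceeds forward at 0.0033205.
Profit = 9,048,279.49 − 8,752,951.13 = PLN 295,328.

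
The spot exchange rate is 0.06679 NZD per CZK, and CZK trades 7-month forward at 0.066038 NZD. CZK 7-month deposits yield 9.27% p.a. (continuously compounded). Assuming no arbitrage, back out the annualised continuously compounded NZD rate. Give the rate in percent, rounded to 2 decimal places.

T = 7/12 years.
By CIP, F/S equals the NZD-to-CZK growth ratio: 0.066038/0.06679 = 0.9887408.
The CZK side grows by e^(0.0927×7/12) = 1.0555638.
So the NZD growth factor = 1.043679.
Take logs: ln 1.043679 / (7/12) = 0.073289, so 7.33%.

7.33%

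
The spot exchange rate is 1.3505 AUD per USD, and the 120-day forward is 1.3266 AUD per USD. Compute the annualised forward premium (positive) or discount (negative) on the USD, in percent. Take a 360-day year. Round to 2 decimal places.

T = 120/360 years.
(F − S)/S = (1.3266 − 1.3505)/1.3505 = -0.0176971.
Per annum: -0.0176971 / (120/360) = -0.053091 = -5.31%.

-5.31%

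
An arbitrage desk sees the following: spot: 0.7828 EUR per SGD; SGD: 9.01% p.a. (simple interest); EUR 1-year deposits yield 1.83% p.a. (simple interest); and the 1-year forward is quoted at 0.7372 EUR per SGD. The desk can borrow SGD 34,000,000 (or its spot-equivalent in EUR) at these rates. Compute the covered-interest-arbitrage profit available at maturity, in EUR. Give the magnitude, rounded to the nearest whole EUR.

T = 1 year.
Keep in SGD, deliver into the forward: 34,000,000·1.090100·0.7372 = EUR 27,323,138.48.
Swap to EUR now, deposit: 34,000,000·0.7828·1.018300 = EUR 27,102,258.16.
The quoted forward overvalues SGD, so borrow EUR, buy SGD at spot, deposit the SGD at 9.01%, and sell the proceeds forward at 0.7372.
Profit = 27,323,138.48 − 27,102,258.16 = EUR 220,880.

EUR 220,880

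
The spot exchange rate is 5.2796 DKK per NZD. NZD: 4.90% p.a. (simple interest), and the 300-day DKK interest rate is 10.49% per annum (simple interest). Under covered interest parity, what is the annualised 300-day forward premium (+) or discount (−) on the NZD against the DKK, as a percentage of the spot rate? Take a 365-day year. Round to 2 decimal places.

+5.37%

T = 300/365 years.
F = S · g_DKK/g_NZD = 5.2796 × 1.0862192/1.040274 = 5.5127811.
(F − S)/S ÷ T = (5.5127811 − 5.2796)/5.2796/(300/365) = 0.053736 → 5.37%.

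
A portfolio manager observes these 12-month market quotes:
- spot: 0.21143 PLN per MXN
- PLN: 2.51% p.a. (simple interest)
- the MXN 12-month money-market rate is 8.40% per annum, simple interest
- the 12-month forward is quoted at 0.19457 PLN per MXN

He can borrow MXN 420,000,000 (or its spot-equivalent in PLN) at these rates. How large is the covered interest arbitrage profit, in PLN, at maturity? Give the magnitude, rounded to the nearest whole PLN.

PLN 2,445,665

T = 1 year.
Keep in MXN, deliver into the forward: 420,000,000·1.084000·0.19457 = PLN 88,583,829.60.
Swap to PLN now, deposit: 420,000,000·0.21143·1.025100 = PLN 91,029,495.06.
The quoted forward undervalues MXN, so borrow MXN, convert to PLN at spot, deposit the PLN at 2.51%, and buy MXN forward at 0.19457 to cover the loan.
The gap between the two covered legs is PLN 2,445,665.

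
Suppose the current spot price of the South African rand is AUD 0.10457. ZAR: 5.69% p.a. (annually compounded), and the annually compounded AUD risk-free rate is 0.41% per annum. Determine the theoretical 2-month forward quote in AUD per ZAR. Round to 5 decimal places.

T = 2/12 years.
AUD growth factor: (1 + 0.0041)^(2/12) = 1.0006822.
ZAR growth factor: (1 + 0.0569)^(2/12) = 1.009266.
So F = 0.10457 × 1.0006822 / 1.009266 = 0.1036806 (AUD/ZAR).

0.10368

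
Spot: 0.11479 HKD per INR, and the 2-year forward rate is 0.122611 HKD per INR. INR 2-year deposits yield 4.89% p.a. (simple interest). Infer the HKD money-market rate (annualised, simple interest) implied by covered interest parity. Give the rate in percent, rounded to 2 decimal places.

8.63%

T = 2 years.
F/S = 0.122611/0.11479 = 1.0681331 = (growth of HKD) / (growth of INR).
The INR side grows by 1 + 0.0489×2 = 1.097800.
That pins the HKD growth at 1.1725965.
(1.1725965 − 1)/T = 0.086298, i.e. 8.63%.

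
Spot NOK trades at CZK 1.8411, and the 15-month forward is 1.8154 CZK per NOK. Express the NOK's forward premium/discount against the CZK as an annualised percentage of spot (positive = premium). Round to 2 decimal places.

-1.12%

T = 15/12 years.
NOK trades forward at -1.39590% vs spot over the period.
Per annum: -0.0139590 / (15/12) = -0.011167 = -1.12%.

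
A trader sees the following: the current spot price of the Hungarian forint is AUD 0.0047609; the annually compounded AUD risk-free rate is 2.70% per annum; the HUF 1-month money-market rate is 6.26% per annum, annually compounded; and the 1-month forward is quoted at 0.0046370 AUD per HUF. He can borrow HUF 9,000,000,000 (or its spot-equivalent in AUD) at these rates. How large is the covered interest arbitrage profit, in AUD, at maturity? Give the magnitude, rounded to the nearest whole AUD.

AUD 998,636

T = 1/12 years.
Invest the HUF and cover forward: 9,000,000,000 × 1.0050727175 × 0.0046370 = AUD 41,944,699.72.
Convert at spot and invest in AUD: 9,000,000,000 × 0.0047609 × 1.0022226273 = AUD 42,943,335.36.
The quoted forward undervalues HUF, so borrow HUF, convert to AUD at spot, deposit the AUD at 2.70%, and buy HUF forward at 0.0046370 to cover the loan.
The gap between the two covered legs is AUD 998,636.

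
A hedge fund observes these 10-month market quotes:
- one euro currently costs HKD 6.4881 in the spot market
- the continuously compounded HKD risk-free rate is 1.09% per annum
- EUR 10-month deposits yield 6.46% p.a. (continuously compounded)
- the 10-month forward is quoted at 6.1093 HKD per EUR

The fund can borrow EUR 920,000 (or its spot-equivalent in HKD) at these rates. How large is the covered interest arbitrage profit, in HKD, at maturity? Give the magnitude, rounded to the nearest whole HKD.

HKD 92,096

T = 10/12 years.
Invest the EUR and cover forward: 920,000 × 1.055308703 × 6.1093 = HKD 5,931,421.66.
Convert at spot and invest in HKD: 920,000 × 6.4881 × 1.009124712 = HKD 6,023,517.88.
The quoted forward undervalues EUR, so borrow EUR, convert to HKD at spot, deposit the HKD at 1.09%, and buy EUR forward at 6.1093 to cover the loan.
Profit = 6,023,517.88 − 5,931,421.66 = HKD 92,096.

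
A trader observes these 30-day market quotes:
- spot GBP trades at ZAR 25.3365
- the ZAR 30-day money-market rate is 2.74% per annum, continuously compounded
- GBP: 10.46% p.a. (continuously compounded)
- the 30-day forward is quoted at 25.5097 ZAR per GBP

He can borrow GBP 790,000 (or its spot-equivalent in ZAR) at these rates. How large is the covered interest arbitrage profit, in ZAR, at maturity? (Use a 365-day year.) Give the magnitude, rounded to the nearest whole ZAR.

T = 30/365 years.
Keep in GBP, deliver into the forward: 790,000·1.0086343229·25.5097 = ZAR 20,326,667.60.
Swap to ZAR now, deposit: 790,000·25.3365·1.0022545926 = ZAR 20,060,962.55.
The quoted forward overvalues GBP, so borrow ZAR, buy GBP at spot, deposit the GBP at 10.46%, and sell the proceeds forward at 25.5097.
Arbitrage profit = |20,326,667.60 − 20,060,962.55| = ZAR 265,705.

ZAR 265,705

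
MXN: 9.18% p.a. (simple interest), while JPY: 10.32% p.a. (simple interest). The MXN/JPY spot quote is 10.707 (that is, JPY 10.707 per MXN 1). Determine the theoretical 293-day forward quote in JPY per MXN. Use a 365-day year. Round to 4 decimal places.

T = 293/365 years.
Growth of 1 JPY over T: 1 + 0.1032×293/365 = 1.08284274.
MXN accumulates by 1 + 0.0918×293/365 = 1.07369151.
So F = 10.707 × 1.08284274 / 1.07369151 = 10.798257 (JPY/MXN).

10.7983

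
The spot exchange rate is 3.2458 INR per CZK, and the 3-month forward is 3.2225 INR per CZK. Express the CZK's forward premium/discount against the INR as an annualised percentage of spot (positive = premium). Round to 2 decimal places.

T = 3/12 years.
(F − S)/S = (3.2225 − 3.2458)/3.2458 = -0.0071785.
×(1/T) gives -2.87% p.a.

-2.87%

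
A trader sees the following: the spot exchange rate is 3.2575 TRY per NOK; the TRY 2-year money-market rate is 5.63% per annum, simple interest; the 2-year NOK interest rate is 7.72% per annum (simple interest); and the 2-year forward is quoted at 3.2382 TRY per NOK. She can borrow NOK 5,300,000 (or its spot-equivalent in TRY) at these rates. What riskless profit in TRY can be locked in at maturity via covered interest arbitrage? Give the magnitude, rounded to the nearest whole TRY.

TRY 603,583

T = 2 years.
Route A — deposit NOK, sell forward: 5,300,000 × 1.154400 × 3.2382 = TRY 19,812,343.82.
Route B — convert at spot, deposit TRY: 5,300,000 × 3.2575 × 1.112600 = TRY 19,208,760.85.
The quoted forward overvalues NOK, so borrow TRY, buy NOK at spot, deposit the NOK at 7.72%, and sell the proceeds forward at 3.2382.
Profit = 19,812,343.82 − 19,208,760.85 = TRY 603,583.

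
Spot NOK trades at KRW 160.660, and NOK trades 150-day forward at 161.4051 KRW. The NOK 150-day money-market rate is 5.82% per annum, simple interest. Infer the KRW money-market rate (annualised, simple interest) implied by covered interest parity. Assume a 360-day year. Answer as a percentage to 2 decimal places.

6.96%

T = 150/360 years.
F/S = 161.4051/160.66 = 1.0046377 = (growth of KRW) / (growth of NOK).
The NOK side grows by 1 + 0.0582×150/360 = 1.024250.
So the KRW growth factor = 1.0290002.
r = (1.0290002 − 1)/(150/360) = 0.069600 → 6.96%.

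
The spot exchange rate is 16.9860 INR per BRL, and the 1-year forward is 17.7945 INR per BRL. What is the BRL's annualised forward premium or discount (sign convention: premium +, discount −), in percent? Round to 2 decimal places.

+4.76%

T = 1 year.
BRL trades forward at +4.75980% vs spot over the period.
Per annum: 0.0475980 / 1 = 0.047598 = 4.76%.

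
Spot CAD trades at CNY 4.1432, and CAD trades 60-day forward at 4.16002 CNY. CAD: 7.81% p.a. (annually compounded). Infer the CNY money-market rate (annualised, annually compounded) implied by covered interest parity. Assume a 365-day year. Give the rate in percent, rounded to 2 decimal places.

10.50%

T = 60/365 years.
CIP gives F = S · g_CNY/g_CAD, so g_CNY/g_CAD = 4.16002/4.1432 = 1.0040597.
The CAD side grows by (1 + 0.0781)^(60/365) = 1.0124384.
That pins the CNY growth at 1.0165486.
r = 1.0165486^(365/60) − 1 = 0.105002 → 10.50%.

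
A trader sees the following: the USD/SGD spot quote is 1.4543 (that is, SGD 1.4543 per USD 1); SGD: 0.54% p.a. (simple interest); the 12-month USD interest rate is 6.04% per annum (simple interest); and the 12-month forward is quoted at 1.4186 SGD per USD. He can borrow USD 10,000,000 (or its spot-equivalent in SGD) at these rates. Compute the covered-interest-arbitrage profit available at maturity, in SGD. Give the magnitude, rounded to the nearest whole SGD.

T = 1 year.
Keep in USD, deliver into the forward: 10,000,000·1.060400·1.4186 = SGD 15,042,834.40.
Swap to SGD now, deposit: 10,000,000·1.4543·1.005400 = SGD 14,621,532.20.
The quoted forward overvalues USD, so borrow SGD, buy USD at spot, deposit the USD at 6.04%, and sell the proceeds forward at 1.4186.
Profit = 15,042,834.40 − 14,621,532.20 = SGD 421,302.

SGD 421,302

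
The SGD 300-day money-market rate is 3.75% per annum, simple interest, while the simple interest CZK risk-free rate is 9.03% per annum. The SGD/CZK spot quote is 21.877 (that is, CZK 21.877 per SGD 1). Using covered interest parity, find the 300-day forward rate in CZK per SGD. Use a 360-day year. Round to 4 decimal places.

22.8104

T = 300/360 years.
Growth of 1 CZK over T: 1 + 0.0903×300/360 = 1.075250.
SGD growth factor: 1 + 0.0375×300/360 = 1.031250.
So F = 21.877 × 1.075250 / 1.031250 = 22.810419 (CZK/SGD).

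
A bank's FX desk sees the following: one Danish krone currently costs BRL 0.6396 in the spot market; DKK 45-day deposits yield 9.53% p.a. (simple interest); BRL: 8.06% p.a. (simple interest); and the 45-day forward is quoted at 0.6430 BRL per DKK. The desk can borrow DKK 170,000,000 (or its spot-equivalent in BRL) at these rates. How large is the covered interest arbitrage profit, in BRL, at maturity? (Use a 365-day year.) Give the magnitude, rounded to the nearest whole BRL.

T = 45/365 years.
Invest the DKK and cover forward: 170,000,000 × 1.01174931507 × 0.6430 = BRL 110,594,317.63.
Convert at spot and invest in BRL: 170,000,000 × 0.6396 × 1.0099369863 = BRL 109,812,468.39.
The quoted forward overvalues DKK, so borrow BRL, buy DKK at spot, deposit the DKK at 9.53%, and sell the proceeds forward at 0.6430.
Arbitrage profit = |110,594,317.63 − 109,812,468.39| = BRL 781,849.

BRL 781,849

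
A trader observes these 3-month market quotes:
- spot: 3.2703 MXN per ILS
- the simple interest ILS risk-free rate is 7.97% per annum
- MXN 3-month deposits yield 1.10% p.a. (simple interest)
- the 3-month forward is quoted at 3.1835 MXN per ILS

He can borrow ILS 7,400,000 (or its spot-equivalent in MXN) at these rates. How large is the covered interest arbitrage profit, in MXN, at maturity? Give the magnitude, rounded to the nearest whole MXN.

MXN 239,479

T = 3/12 years.
Route A — deposit ILS, sell forward: 7,400,000 × 1.019925 × 3.1835 = MXN 24,027,291.16.
Route B — convert at spot, deposit MXN: 7,400,000 × 3.2703 × 1.002750 = MXN 24,266,770.61.
The quoted forward undervalues ILS, so borrow ILS, convert to MXN at spot, deposit the MXN at 1.10%, and buy ILS forward at 3.1835 to cover the loan.
Arbitrage profit = |24,027,291.16 − 24,266,770.61| = MXN 239,479.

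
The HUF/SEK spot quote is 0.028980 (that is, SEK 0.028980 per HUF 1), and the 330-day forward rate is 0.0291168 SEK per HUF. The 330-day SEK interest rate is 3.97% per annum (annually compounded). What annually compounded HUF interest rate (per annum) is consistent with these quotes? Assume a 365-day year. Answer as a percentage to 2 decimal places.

T = 330/365 years.
CIP gives F = S · g_SEK/g_HUF, so g_SEK/g_HUF = 0.0291168/0.02898 = 1.0047205.
The SEK side grows by (1 + 0.0397)^(330/365) = 1.0358258.
So the HUF growth factor = 1.0309592.
r = 1.0309592^(365/330) − 1 = 0.034298 → 3.43%.

3.43%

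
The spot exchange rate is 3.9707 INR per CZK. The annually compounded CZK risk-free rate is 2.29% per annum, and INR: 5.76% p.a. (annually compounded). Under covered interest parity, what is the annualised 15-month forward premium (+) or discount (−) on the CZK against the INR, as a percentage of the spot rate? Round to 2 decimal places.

T = 15/12 years.
F = S · g_INR/g_CZK = 3.9707 × 1.0725111/1.0287065 = 4.1397812.
(F − S)/S ÷ T = (4.1397812 − 3.9707)/3.9707/(15/12) = 0.034066 → 3.41%.

+3.41%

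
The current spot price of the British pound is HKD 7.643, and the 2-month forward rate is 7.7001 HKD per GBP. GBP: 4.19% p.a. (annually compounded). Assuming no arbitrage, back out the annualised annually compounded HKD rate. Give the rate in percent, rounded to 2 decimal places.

T = 2/12 years.
F/S = 7.7001/7.643 = 1.0074709 = (growth of HKD) / (growth of GBP).
GBP growth factor: (1 + 0.0419)^(2/12) = 1.0068644.
Hence g_HKD = 1.0143866.
r = 1.0143866^(12/2) − 1 = 0.089484 → 8.95%.

8.95%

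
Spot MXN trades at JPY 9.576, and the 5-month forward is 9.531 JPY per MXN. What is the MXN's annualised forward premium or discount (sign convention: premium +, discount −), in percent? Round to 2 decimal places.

-1.13%

T = 5/12 years.
(F − S)/S = (9.531 − 9.576)/9.576 = -0.0046992.
Per annum: -0.0046992 / (5/12) = -0.011278 = -1.13%.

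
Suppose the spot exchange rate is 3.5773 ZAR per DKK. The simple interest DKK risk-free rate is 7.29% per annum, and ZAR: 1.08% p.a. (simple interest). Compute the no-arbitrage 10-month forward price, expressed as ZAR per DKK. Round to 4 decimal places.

3.4028

T = 10/12 years.
ZAR accumulates by 1 + 0.0108×10/12 = 1.009000.
DKK growth factor: 1 + 0.0729×10/12 = 1.060750.
CIP: F = S · (grow ZAR)/(grow DKK) = 3.5773 × 1.009000/1.060750 = 3.402777 ZAR per DKK.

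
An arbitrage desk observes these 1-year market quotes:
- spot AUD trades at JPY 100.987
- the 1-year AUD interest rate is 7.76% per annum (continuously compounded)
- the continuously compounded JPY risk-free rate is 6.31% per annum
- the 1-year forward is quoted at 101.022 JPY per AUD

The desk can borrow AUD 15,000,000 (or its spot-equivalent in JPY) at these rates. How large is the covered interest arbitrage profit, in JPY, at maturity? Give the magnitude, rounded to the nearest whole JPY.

JPY 24,133,106

T = 1 year.
Keep in AUD, deliver into the forward: 15,000,000·1.080690296085·101.022 = JPY 1,637,602,426.37.
Swap to JPY now, deposit: 15,000,000·100.987·1.065133347241 = JPY 1,613,469,320.07.
The quoted forward overvalues AUD, so borrow JPY, buy AUD at spot, deposit the AUD at 7.76%, and sell the proceeds forward at 101.022.
The gap between the two covered legs is JPY 24,133,106.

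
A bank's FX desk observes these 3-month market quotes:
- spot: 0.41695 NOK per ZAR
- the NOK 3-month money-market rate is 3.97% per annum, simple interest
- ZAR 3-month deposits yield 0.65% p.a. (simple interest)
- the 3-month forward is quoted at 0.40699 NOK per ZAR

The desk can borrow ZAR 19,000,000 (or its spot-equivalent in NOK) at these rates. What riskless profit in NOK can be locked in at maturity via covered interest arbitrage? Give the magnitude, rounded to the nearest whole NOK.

NOK 255,301

T = 3/12 years.
Invest the ZAR and cover forward: 19,000,000 × 1.001625 × 0.40699 = NOK 7,745,375.82.
Convert at spot and invest in NOK: 19,000,000 × 0.41695 × 1.009925 = NOK 8,000,676.35.
The quoted forward undervalues ZAR, so borrow ZAR, convert to NOK at spot, deposit the NOK at 3.97%, and buy ZAR forward at 0.40699 to cover the loan.
Profit = 8,000,676.35 − 7,745,375.82 = NOK 255,301.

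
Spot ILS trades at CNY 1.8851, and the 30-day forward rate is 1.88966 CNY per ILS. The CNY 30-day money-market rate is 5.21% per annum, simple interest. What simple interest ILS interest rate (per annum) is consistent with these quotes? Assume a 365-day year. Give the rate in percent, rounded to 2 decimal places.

T = 30/365 years.
CIP gives F = S · g_CNY/g_ILS, so g_CNY/g_ILS = 1.88966/1.8851 = 1.0024190.
The CNY side grows by 1 + 0.0521×30/365 = 1.0042822.
Hence g_ILS = 1.0018587.
(1.0018587 − 1)/T = 0.022614, i.e. 2.26%.

2.26%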